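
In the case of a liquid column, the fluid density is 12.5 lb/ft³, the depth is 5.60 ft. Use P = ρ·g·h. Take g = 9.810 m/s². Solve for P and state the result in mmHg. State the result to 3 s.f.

25.1 mmHg

P is given directly by: P = ρgh.
ρ = 12.5 lb/ft³ = 200.2 kg/m³; h = 5.60 ft = 1.707 m; g = 9.810 m/s².
P = 3353 Pa  (the unit combination reduces to kg/(m·s²) = Pa)
3353 Pa × (1 mmHg / 133.3 Pa) = 25.15 mmHg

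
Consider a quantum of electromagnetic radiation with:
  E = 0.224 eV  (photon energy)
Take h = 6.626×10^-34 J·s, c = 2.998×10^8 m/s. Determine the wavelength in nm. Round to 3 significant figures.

5540 nm

Solving E = h·c/λ for λ: λ = hc/E.
E = 0.224 eV = 3.589×10^-20 J; h = 6.626×10^-34 J·s; c = 2.998×10^8 m/s.
λ = 5.535×10^-6 m
5.535×10^-6 m × (1 nm / 1.000×10^-9 m) = 5535 nm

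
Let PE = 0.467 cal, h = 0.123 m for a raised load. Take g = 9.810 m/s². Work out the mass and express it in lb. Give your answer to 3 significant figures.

Rearranging PE = m·g·h for m: m = PE/(g·h).
PE = 0.467 cal = 1.954 J; h = 0.123 m; g = 9.810 m/s².
m = 1.619 kg
1.619 kg × (1 lb / 0.4536 kg) = 3.570 lb

3.57 lb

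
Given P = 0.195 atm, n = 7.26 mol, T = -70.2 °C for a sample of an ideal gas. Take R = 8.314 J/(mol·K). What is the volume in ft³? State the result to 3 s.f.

21.9 ft³

Rearranging: V = nRT/P.
P = 0.195 atm = 19758 Pa; n = 7.26 mol; T = -70.2 °C = 202.9 K; R = 8.314 J/(mol·K).
V = 0.6200 m³
0.6200 m³ × (1 ft³ / 0.02832 m³) = 21.89 ft³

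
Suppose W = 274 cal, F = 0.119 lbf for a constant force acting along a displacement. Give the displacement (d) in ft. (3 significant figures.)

7110 ft

Rearranging: d = W/F.
W = 274 cal = 1146 J; F = 0.119 lbf = 0.5293 N.
d = 2166 m
2166 m × (1 ft / 0.3048 m) = 7105 ft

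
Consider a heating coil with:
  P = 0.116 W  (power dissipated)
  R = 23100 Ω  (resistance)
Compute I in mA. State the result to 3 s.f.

2.24 mA

Solving P = I²R for I: I = √(P/R).
P = 0.116 W; R = 23100 Ω.
I = 0.002241 A
0.002241 A × (1 mA / 0.001000 A) = 2.241 mA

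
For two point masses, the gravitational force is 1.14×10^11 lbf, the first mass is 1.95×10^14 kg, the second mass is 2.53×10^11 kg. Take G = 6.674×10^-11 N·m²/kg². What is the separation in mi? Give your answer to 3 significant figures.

0.0501 mi

Solving F = G·m₁·m₂/r² for r: r = √(G·m₁m₂/F).
F = 1.14×10^11 lbf = 5.071×10^11 N; m₁ = 1.95×10^14 kg; m₂ = 2.53×10^11 kg; G = 6.674×10^-11 N·m²/kg².
r = 80.58 m
80.58 m × (1 mi / 1609 m) = 0.05007 mi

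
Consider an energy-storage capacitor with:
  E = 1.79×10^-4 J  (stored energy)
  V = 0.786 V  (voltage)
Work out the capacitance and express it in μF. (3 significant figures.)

579 μF

Rearranging: C = 2E/V².
E = 1.79×10^-4 J; V = 0.786 V.
C = 5.795×10^-4 F
5.795×10^-4 F × (1 μF / 1.000×10^-6 F) = 579.5 μF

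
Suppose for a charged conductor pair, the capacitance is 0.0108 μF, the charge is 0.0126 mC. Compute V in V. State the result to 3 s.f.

Rearranging: V = Q/C.
C = 0.0108 μF = 1.080×10^-8 F; Q = 0.0126 mC = 1.260×10^-5 C.
V = 1167 V  (the unit combination reduces to kg·m²/(A·s³) = V)

1170 V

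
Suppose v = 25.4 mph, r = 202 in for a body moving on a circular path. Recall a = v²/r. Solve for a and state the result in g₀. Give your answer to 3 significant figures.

2.56 g₀

Directly: a = v²/r.
v = 25.4 mph = 11.35 m/s; r = 202 in = 5.131 m.
a = 25.13 m/s²
25.13 m/s² × (1 g₀ / 9.807 m/s²) = 2.562 g₀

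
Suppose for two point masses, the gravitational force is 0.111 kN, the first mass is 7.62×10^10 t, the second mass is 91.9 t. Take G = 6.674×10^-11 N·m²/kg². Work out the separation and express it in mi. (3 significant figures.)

From Newton's law of gravitation: r = √(G·m₁m₂/F).
F = 0.111 kN = 111.0 N; m₁ = 7.62×10^10 t = 7.620×10^13 kg; m₂ = 91.9 t = 91900 kg; G = 6.674×10^-11 N·m²/kg².
r = 2052 m
2052 m × (1 mi / 1609 m) = 1.275 mi

1.28 mi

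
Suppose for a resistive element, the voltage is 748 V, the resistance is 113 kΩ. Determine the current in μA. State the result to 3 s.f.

6620 μA

Rearranging V = I·R for I: I = V/R.
V = 748 V; R = 113 kΩ = 1.130×10^5 Ω.
I = 0.006619 A
0.006619 A × (1 μA / 1.000×10^-6 A) = 6619 μA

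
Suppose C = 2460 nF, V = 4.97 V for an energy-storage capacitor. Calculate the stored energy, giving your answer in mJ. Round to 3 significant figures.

0.0304 mJ

Directly: E = ½CV².
C = 2460 nF = 2.460×10^-6 F; V = 4.97 V.
E = 3.038×10^-5 J
3.038×10^-5 J × (1 mJ / 0.001000 J) = 0.03038 mJ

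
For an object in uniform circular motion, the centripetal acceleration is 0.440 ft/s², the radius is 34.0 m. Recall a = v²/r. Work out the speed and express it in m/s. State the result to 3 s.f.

2.14 m/s

Solving a = v²/r for v: v = √(a·r).
a = 0.440 ft/s² = 0.1341 m/s²; r = 34.0 m.
v = 2.135 m/s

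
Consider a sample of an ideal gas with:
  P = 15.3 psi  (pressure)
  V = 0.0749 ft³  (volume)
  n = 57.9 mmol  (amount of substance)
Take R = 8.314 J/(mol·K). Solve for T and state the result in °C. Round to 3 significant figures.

192 °C

From the ideal-gas law: T = PV/(nR).
P = 15.3 psi = 1.055×10^5 Pa; V = 0.0749 ft³ = 0.002121 m³; n = 57.9 mmol = 0.05790 mol; R = 8.314 J/(mol·K).
T = 464.8 K
464.8 K − 273.15 = 191.6 °C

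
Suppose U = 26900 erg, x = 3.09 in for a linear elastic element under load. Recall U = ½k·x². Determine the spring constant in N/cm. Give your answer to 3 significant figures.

Rearranging U = ½k·x² for k: k = 2U/x².
U = 26900 erg = 0.002690 J; x = 3.09 in = 0.07849 m.
k = 0.8734 N/m
0.8734 N/m × (1 N/cm / 100.0 N/m) = 0.008734 N/cm

0.00873 N/cm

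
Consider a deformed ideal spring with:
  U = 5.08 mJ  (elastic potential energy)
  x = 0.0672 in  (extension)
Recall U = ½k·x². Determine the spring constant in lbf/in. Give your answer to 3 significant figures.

19.9 lbf/in

Rearranging: k = 2U/x².
U = 5.08 mJ = 0.005080 J; x = 0.0672 in = 0.001707 m.
k = 3487 N/m
3487 N/m × (1 lbf/in / 175.1 N/m) = 19.91 lbf/in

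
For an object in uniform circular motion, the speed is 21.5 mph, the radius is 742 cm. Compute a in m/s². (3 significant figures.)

Directly: a = v²/r.
v = 21.5 mph = 9.611 m/s; r = 742 cm = 7.420 m.
a = 12.45 m/s²

12.4 m/s²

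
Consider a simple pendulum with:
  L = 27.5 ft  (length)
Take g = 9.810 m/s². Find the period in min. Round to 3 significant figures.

0.0968 min

Directly: T = 2π√(L/g).
L = 27.5 ft = 8.382 m; g = 9.810 m/s².
T = 5.808 s
5.808 s × (1 min / 60.00 s) = 0.09680 min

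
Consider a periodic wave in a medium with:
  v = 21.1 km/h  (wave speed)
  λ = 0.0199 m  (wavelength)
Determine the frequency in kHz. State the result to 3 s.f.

Rearranging: f = v/λ.
v = 21.1 km/h = 5.861 m/s; λ = 0.0199 m.
f = 294.5 Hz
294.5 Hz × (1 kHz / 1000 Hz) = 0.2945 kHz

0.295 kHz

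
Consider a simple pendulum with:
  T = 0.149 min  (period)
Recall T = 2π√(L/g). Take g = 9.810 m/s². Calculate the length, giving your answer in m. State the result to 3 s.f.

Solving T = 2π√(L/g) for L: L = g·(T/2π)².
T = 0.149 min = 8.940 s; g = 9.810 m/s².
L = 19.86 m

19.9 m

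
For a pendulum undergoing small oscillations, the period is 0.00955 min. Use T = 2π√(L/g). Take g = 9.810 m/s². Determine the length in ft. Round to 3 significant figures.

0.268 ft

Rearranging: L = g·(T/2π)².
T = 0.00955 min = 0.5730 s; g = 9.810 m/s².
L = 0.08159 m
0.08159 m × (1 ft / 0.3048 m) = 0.2677 ft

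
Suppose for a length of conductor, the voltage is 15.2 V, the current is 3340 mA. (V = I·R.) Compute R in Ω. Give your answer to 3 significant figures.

4.55 Ω

Rearranging: R = V/I.
V = 15.2 V; I = 3340 mA = 3.340 A.
R = 4.551 Ω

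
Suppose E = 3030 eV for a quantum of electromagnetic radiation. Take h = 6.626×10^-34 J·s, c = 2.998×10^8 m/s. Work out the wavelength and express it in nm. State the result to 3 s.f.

Rearranging: λ = hc/E.
E = 3030 eV = 4.855×10^-16 J; h = 6.626×10^-34 J·s; c = 2.998×10^8 m/s.
λ = 4.092×10^-10 m
4.092×10^-10 m × (1 nm / 1.000×10^-9 m) = 0.4092 nm

0.409 nm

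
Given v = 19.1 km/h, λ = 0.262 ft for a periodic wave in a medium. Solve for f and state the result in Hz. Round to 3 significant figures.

66.4 Hz

Rearranging: f = v/λ.
v = 19.1 km/h = 5.306 m/s; λ = 0.262 ft = 0.07986 m.
f = 66.44 Hz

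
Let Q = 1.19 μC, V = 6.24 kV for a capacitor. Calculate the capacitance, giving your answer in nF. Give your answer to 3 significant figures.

0.191 nF

C is given directly by: C = Q/V.
Q = 1.19 μC = 1.190×10^-6 C; V = 6.24 kV = 6240 V.
C = 1.907×10^-10 F
1.907×10^-10 F × (1 nF / 1.000×10^-9 F) = 0.1907 nF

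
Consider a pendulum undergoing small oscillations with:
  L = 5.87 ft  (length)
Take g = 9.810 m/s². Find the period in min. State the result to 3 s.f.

0.0447 min

Directly: T = 2π√(L/g).
L = 5.87 ft = 1.789 m; g = 9.810 m/s².
T = 2.683 s
2.683 s × (1 min / 60.00 s) = 0.04472 min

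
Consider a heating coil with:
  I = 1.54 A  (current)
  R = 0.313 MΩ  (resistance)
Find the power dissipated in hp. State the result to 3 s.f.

995 hp

Directly: P = I²R.
I = 1.54 A; R = 0.313 MΩ = 3.130×10^5 Ω.
P = 7.423×10^5 W  (the unit combination reduces to kg·m²/s³ = W)
7.423×10^5 W × (1 hp / 745.7 W) = 995.5 hp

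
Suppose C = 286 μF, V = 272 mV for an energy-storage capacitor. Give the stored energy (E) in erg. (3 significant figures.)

106 erg

Directly: E = ½CV².
C = 286 μF = 2.860×10^-4 F; V = 272 mV = 0.2720 V.
E = 1.058×10^-5 J
1.058×10^-5 J × (1 erg / 1.000×10^-7 J) = 105.8 erg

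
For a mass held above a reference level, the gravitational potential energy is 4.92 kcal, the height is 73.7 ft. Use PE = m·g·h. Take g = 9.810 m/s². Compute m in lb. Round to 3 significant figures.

206 lb

Rearranging: m = PE/(g·h).
PE = 4.92 kcal = 20585 J; h = 73.7 ft = 22.46 m; g = 9.810 m/s².
m = 93.41 kg
93.41 kg × (1 lb / 0.4536 kg) = 205.9 lb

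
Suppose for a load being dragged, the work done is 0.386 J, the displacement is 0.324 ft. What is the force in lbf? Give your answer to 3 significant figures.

0.879 lbf

Rearranging: F = W/d.
W = 0.386 J; d = 0.324 ft = 0.09876 m.
F = 3.909 N
3.909 N × (1 lbf / 4.448 N) = 0.8787 lbf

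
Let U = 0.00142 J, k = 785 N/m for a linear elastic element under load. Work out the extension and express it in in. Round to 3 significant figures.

0.0749 in

Rearranging U = ½k·x² for x: x = √(2U/k).
U = 0.00142 J; k = 785 N/m.
x = 0.001902 m
0.001902 m × (1 in / 0.02540 m) = 0.07488 in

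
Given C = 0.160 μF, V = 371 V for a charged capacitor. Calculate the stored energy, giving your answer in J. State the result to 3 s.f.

E is given directly by: E = ½CV².
C = 0.160 μF = 1.600×10^-7 F; V = 371 V.
E = 0.01101 J

0.0110 J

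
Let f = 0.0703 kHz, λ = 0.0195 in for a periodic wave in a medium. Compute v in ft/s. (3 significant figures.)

0.114 ft/s

Directly: v = fλ.
f = 0.0703 kHz = 70.30 Hz; λ = 0.0195 in = 4.953×10^-4 m.
v = 0.03482 m/s
0.03482 m/s × (1 ft/s / 0.3048 m/s) = 0.1142 ft/s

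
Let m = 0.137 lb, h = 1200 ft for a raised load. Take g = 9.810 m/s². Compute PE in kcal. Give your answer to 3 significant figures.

Directly: PE = mgh.
m = 0.137 lb = 0.06214 kg; h = 1200 ft = 365.8 m; g = 9.810 m/s².
PE = 223.0 J  (the unit combination reduces to kg·m²/s² = J)
223.0 J × (1 kcal / 4184 J) = 0.05329 kcal

0.0533 kcal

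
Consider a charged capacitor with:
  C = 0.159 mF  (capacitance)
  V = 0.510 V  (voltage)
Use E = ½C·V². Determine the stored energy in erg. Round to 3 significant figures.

Directly: E = ½CV².
C = 0.159 mF = 1.590×10^-4 F; V = 0.510 V.
E = 2.068×10^-5 J  (the unit combination reduces to kg·m²/s² = J)
2.068×10^-5 J × (1 erg / 1.000×10^-7 J) = 206.8 erg

207 erg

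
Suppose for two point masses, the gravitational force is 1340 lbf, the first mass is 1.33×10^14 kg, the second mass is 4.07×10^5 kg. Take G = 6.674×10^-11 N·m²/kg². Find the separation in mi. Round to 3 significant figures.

From Newton's law of gravitation: r = √(G·m₁m₂/F).
F = 1340 lbf = 5961 N; m₁ = 1.33×10^14 kg; m₂ = 4.07×10^5 kg; G = 6.674×10^-11 N·m²/kg².
r = 778.5 m
778.5 m × (1 mi / 1609 m) = 0.4838 mi

0.484 mi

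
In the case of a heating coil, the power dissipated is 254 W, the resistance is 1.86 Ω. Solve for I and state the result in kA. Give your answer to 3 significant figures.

0.0117 kA

Solving P = I²R for I: I = √(P/R).
P = 254 W; R = 1.86 Ω.
I = 11.69 A
11.69 A × (1 kA / 1000 A) = 0.01169 kA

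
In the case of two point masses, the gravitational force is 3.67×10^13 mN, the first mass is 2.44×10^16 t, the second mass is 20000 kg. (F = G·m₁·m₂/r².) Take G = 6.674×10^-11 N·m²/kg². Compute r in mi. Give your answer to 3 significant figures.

From Newton's law of gravitation: r = √(G·m₁m₂/F).
F = 3.67×10^13 mN = 3.670×10^10 N; m₁ = 2.44×10^16 t = 2.440×10^19 kg; m₂ = 20000 kg; G = 6.674×10^-11 N·m²/kg².
r = 29.79 m
29.79 m × (1 mi / 1609 m) = 0.01851 mi

0.0185 mi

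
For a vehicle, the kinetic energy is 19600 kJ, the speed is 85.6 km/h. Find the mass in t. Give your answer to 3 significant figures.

Rearranging: m = 2·KE/v².
KE = 19600 kJ = 1.960×10^7 J; v = 85.6 km/h = 23.78 m/s.
m = 69334 kg
69334 kg × (1 t / 1000 kg) = 69.33 t

69.3 t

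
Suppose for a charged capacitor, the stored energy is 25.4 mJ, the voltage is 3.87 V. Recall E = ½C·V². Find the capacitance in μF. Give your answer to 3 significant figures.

Solving E = ½C·V² for C: C = 2E/V².
E = 25.4 mJ = 0.02540 J; V = 3.87 V.
C = 0.003392 F
0.003392 F × (1 μF / 1.000×10^-6 F) = 3392 μF

3390 μF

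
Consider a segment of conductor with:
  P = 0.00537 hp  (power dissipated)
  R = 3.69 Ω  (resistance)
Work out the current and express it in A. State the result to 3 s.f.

1.04 A

Solving P = I²R for I: I = √(P/R).
P = 0.00537 hp = 4.004 W; R = 3.69 Ω.
I = 1.042 A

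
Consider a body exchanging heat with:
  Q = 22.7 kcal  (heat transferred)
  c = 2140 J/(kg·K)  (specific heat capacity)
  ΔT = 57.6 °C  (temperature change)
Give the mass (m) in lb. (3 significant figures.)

1.70 lb

Rearranging Q = m·c·ΔT for m: m = Q/(c·ΔT).
Q = 22.7 kcal = 94977 J; c = 2140 J/(kg·K); ΔT = 57.6 °C = 57.60 K.
m = 0.7705 kg
0.7705 kg × (1 lb / 0.4536 kg) = 1.699 lb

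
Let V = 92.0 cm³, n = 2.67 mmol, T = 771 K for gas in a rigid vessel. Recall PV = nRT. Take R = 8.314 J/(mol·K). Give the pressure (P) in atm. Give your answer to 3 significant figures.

1.84 atm

Directly: P = nRT/V.
V = 92.0 cm³ = 9.200×10^-5 m³; n = 2.67 mmol = 0.002670 mol; T = 771 K; R = 8.314 J/(mol·K).
P = 1.860×10^5 Pa
1.860×10^5 Pa × (1 atm / 1.013×10^5 Pa) = 1.836 atm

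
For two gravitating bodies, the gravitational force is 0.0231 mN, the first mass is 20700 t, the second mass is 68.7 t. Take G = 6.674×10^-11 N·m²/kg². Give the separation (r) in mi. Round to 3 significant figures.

1.26 mi

Rearranging: r = √(G·m₁m₂/F).
F = 0.0231 mN = 2.310×10^-5 N; m₁ = 20700 t = 2.070×10^7 kg; m₂ = 68.7 t = 68700 kg; G = 6.674×10^-11 N·m²/kg².
r = 2027 m
2027 m × (1 mi / 1609 m) = 1.260 mi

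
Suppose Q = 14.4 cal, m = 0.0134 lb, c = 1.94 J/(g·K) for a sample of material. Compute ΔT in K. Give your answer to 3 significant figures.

5.11 K

Solving Q = m·c·ΔT for ΔT: ΔT = Q/(m·c).
Q = 14.4 cal = 60.25 J; m = 0.0134 lb = 0.006078 kg; c = 1.94 J/(g·K) = 1940 J/(kg·K).
ΔT = 5.110 K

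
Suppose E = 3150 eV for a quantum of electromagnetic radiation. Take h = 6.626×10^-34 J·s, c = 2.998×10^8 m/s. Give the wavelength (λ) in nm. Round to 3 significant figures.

Rearranging E = h·c/λ for λ: λ = hc/E.
E = 3150 eV = 5.047×10^-16 J; h = 6.626×10^-34 J·s; c = 2.998×10^8 m/s.
λ = 3.936×10^-10 m
3.936×10^-10 m × (1 nm / 1.000×10^-9 m) = 0.3936 nm

0.394 nm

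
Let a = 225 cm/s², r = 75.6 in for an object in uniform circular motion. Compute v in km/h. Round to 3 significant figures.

Rearranging a = v²/r for v: v = √(a·r).
a = 225 cm/s² = 2.250 m/s²; r = 75.6 in = 1.920 m.
v = 2.079 m/s
2.079 m/s × (1 km/h / 0.2778 m/s) = 7.483 km/h

7.48 km/h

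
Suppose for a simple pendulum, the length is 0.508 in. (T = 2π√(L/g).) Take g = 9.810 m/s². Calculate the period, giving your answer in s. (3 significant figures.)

0.228 s

T is given directly by: T = 2π√(L/g).
L = 0.508 in = 0.01290 m; g = 9.810 m/s².
T = 0.2279 s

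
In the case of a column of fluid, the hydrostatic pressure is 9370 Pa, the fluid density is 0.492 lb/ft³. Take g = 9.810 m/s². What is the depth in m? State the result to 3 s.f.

121 m

Rearranging: h = P/(ρ·g).
P = 9370 Pa; ρ = 0.492 lb/ft³ = 7.881 kg/m³; g = 9.810 m/s².
h = 121.2 m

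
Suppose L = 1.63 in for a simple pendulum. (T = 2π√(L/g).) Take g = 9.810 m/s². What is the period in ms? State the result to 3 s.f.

408 ms

T is given directly by: T = 2π√(L/g).
L = 1.63 in = 0.04140 m; g = 9.810 m/s².
T = 0.4082 s
0.4082 s × (1 ms / 0.001000 s) = 408.2 ms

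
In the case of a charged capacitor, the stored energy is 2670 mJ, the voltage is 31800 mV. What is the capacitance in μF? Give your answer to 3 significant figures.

Rearranging E = ½C·V² for C: C = 2E/V².
E = 2670 mJ = 2.670 J; V = 31800 mV = 31.80 V.
C = 0.005281 F
0.005281 F × (1 μF / 1.000×10^-6 F) = 5281 μF

5280 μF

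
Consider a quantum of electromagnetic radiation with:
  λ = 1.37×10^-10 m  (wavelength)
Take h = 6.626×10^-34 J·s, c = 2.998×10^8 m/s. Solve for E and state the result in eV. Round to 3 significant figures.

9050 eV

Directly: E = hc/λ.
λ = 1.37×10^-10 m; h = 6.626×10^-34 J·s; c = 2.998×10^8 m/s.
E = 1.450×10^-15 J  (the unit combination reduces to kg·m²/s² = J)
1.450×10^-15 J × (1 eV / 1.602×10^-19 J) = 9050 eV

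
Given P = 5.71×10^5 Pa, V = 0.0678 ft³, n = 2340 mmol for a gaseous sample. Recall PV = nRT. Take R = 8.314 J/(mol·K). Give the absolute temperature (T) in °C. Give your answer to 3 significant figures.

-217 °C

Solving PV = nRT for T: T = PV/(nR).
P = 5.71×10^5 Pa; V = 0.0678 ft³ = 0.001920 m³; n = 2340 mmol = 2.340 mol; R = 8.314 J/(mol·K).
T = 56.35 K
56.35 K − 273.15 = -216.8 °C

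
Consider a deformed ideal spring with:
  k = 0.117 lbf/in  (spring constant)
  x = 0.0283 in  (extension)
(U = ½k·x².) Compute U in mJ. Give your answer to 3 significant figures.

0.00529 mJ

Directly: U = ½kx².
k = 0.117 lbf/in = 20.49 N/m; x = 0.0283 in = 7.188×10^-4 m.
U = 5.294×10^-6 J  (the unit combination reduces to kg·m²/s² = J)
5.294×10^-6 J × (1 mJ / 0.001000 J) = 0.005294 mJ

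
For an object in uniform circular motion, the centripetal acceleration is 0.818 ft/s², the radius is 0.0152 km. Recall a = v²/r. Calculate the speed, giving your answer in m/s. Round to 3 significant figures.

Rearranging a = v²/r for v: v = √(a·r).
a = 0.818 ft/s² = 0.2493 m/s²; r = 0.0152 km = 15.20 m.
v = 1.947 m/s

1.95 m/s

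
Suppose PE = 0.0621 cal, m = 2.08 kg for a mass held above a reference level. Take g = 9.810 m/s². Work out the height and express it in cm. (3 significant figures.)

1.27 cm

Rearranging PE = m·g·h for h: h = PE/(m·g).
PE = 0.0621 cal = 0.2598 J; m = 2.08 kg; g = 9.810 m/s².
h = 0.01273 m
0.01273 m × (1 cm / 0.01000 m) = 1.273 cm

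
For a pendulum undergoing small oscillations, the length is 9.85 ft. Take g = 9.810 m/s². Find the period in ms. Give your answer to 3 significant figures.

3480 ms

Directly: T = 2π√(L/g).
L = 9.85 ft = 3.002 m; g = 9.810 m/s².
T = 3.476 s
3.476 s × (1 ms / 0.001000 s) = 3476 ms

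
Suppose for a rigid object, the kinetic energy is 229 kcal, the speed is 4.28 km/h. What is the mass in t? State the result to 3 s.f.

Rearranging: m = 2·KE/v².
KE = 229 kcal = 9.581×10^5 J; v = 4.28 km/h = 1.189 m/s.
m = 1.356×10^6 kg
1.356×10^6 kg × (1 t / 1000 kg) = 1356 t

1360 t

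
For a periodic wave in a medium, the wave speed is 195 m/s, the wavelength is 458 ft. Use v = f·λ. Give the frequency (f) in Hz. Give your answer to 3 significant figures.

Rearranging v = f·λ for f: f = v/λ.
v = 195 m/s; λ = 458 ft = 139.6 m.
f = 1.397 Hz

1.40 Hz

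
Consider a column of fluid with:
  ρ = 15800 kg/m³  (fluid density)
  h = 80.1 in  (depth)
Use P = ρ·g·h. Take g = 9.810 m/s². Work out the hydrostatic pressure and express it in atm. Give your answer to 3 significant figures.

3.11 atm

P is given directly by: P = ρgh.
ρ = 15800 kg/m³; h = 80.1 in = 2.035 m; g = 9.810 m/s².
P = 3.153×10^5 Pa
3.153×10^5 Pa × (1 atm / 1.013×10^5 Pa) = 3.112 atm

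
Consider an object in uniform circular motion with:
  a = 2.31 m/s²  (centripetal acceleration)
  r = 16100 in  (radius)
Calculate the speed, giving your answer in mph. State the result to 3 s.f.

68.8 mph

Rearranging: v = √(a·r).
a = 2.31 m/s²; r = 16100 in = 408.9 m.
v = 30.74 m/s
30.74 m/s × (1 mph / 0.4470 m/s) = 68.75 mph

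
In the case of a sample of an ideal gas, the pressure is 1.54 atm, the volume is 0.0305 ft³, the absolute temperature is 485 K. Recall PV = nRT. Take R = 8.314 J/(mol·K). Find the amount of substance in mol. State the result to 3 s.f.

Rearranging: n = PV/(RT).
P = 1.54 atm = 1.560×10^5 Pa; V = 0.0305 ft³ = 8.637×10^-4 m³; T = 485 K; R = 8.314 J/(mol·K).
n = 0.03342 mol

0.0334 mol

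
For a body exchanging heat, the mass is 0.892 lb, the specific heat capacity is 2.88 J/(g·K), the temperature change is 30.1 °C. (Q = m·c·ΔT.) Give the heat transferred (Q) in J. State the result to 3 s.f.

35100 J

Q is given directly by: Q = mcΔT.
m = 0.892 lb = 0.4046 kg; c = 2.88 J/(g·K) = 2880 J/(kg·K); ΔT = 30.1 °C = 30.10 K.
Q = 35074 J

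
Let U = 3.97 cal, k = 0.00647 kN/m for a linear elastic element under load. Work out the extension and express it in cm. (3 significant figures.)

227 cm

Solving U = ½k·x² for x: x = √(2U/k).
U = 3.97 cal = 16.61 J; k = 0.00647 kN/m = 6.470 N/m.
x = 2.266 m
2.266 m × (1 cm / 0.01000 m) = 226.6 cm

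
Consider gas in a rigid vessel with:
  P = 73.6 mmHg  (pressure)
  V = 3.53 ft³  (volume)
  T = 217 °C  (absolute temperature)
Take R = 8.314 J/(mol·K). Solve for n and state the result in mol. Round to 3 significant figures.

0.241 mol

Solving PV = nRT for n: n = PV/(RT).
P = 73.6 mmHg = 9812 Pa; V = 3.53 ft³ = 0.09996 m³; T = 217 °C = 490.1 K; R = 8.314 J/(mol·K).
n = 0.2407 mol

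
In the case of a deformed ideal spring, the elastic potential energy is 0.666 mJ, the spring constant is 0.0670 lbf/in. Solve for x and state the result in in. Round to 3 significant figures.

0.419 in

Rearranging U = ½k·x² for x: x = √(2U/k).
U = 0.666 mJ = 6.660×10^-4 J; k = 0.0670 lbf/in = 11.73 N/m.
x = 0.01065 m
0.01065 m × (1 in / 0.02540 m) = 0.4195 in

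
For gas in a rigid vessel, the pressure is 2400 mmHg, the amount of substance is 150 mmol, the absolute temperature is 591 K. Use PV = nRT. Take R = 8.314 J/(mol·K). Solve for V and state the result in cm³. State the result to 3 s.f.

2300 cm³

From the ideal-gas law: V = nRT/P.
P = 2400 mmHg = 3.200×10^5 Pa; n = 150 mmol = 0.1500 mol; T = 591 K; R = 8.314 J/(mol·K).
V = 0.002303 m³
0.002303 m³ × (1 cm³ / 1.000×10^-6 m³) = 2303 cm³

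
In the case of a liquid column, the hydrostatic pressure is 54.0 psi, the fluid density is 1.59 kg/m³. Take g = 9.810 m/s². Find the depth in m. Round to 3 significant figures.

Rearranging P = ρ·g·h for h: h = P/(ρ·g).
P = 54.0 psi = 3.723×10^5 Pa; ρ = 1.59 kg/m³; g = 9.810 m/s².
h = 23870 m

23900 m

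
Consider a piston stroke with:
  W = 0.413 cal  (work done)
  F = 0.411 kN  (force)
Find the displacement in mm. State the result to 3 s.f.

4.20 mm

Rearranging: d = W/F.
W = 0.413 cal = 1.728 J; F = 0.411 kN = 411.0 N.
d = 0.004204 m
0.004204 m × (1 mm / 0.001000 m) = 4.204 mm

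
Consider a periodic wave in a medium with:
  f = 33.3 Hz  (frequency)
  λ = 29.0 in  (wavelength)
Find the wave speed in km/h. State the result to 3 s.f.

v is given directly by: v = fλ.
f = 33.3 Hz; λ = 29.0 in = 0.7366 m.
v = 24.53 m/s
24.53 m/s × (1 km/h / 0.2778 m/s) = 88.30 km/h

88.3 km/h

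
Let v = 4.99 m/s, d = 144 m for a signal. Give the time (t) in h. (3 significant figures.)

0.00802 h

Rearranging v = d/t for t: t = d/v.
v = 4.99 m/s; d = 144 m.
t = 28.86 s
28.86 s × (1 h / 3600 s) = 0.008016 h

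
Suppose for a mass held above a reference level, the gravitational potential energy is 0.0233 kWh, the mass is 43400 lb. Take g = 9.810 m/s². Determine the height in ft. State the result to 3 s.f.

1.43 ft

Rearranging PE = m·g·h for h: h = PE/(m·g).
PE = 0.0233 kWh = 83880 J; m = 43400 lb = 19686 kg; g = 9.810 m/s².
h = 0.4343 m
0.4343 m × (1 ft / 0.3048 m) = 1.425 ft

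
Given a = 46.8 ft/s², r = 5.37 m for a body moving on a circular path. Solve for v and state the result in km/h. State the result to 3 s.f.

31.5 km/h

Solving a = v²/r for v: v = √(a·r).
a = 46.8 ft/s² = 14.26 m/s²; r = 5.37 m.
v = 8.752 m/s
8.752 m/s × (1 km/h / 0.2778 m/s) = 31.51 km/h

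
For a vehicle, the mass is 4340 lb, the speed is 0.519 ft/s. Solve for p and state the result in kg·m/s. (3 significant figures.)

311 kg·m/s

Directly: p = mv.
m = 4340 lb = 1969 kg; v = 0.519 ft/s = 0.1582 m/s.
p = 311.4 kg·m/s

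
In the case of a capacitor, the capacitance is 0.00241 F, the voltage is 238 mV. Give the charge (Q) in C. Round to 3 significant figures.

Rearranging: Q = CV.
C = 0.00241 F; V = 238 mV = 0.2380 V.
Q = 5.736×10^-4 C

5.74×10^-4 C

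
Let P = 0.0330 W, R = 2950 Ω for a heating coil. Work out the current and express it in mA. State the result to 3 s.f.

Solving P = I²R for I: I = √(P/R).
P = 0.0330 W; R = 2950 Ω.
I = 0.003345 A
0.003345 A × (1 mA / 0.001000 A) = 3.345 mA

3.34 mA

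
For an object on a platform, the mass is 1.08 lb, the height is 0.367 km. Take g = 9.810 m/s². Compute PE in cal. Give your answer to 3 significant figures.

422 cal

Directly: PE = mgh.
m = 1.08 lb = 0.4899 kg; h = 0.367 km = 367.0 m; g = 9.810 m/s².
PE = 1764 J
1764 J × (1 cal / 4.184 J) = 421.5 cal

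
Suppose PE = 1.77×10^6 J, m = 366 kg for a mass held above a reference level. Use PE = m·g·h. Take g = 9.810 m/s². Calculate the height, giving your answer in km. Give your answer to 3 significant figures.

Rearranging: h = PE/(m·g).
PE = 1.77×10^6 J; m = 366 kg; g = 9.810 m/s².
h = 493.0 m
493.0 m × (1 km / 1000 m) = 0.4930 km

0.493 km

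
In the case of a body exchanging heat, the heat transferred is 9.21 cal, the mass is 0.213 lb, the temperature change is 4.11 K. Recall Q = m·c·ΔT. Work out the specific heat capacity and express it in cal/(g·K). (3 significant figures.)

0.0232 cal/(g·K)

Rearranging Q = m·c·ΔT for c: c = Q/(m·ΔT).
Q = 9.21 cal = 38.53 J; m = 0.213 lb = 0.09662 kg; ΔT = 4.11 K.
c = 97.04 J/(kg·K)
97.04 J/(kg·K) × (1 cal/(g·K) / 4184 J/(kg·K)) = 0.02319 cal/(g·K)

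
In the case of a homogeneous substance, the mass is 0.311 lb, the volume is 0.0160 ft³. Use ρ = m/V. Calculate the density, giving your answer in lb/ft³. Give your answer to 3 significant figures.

19.4 lb/ft³

ρ is given directly by: ρ = m/V.
m = 0.311 lb = 0.1411 kg; V = 0.0160 ft³ = 4.531×10^-4 m³.
ρ = 311.4 kg/m³
311.4 kg/m³ × (1 lb/ft³ / 16.02 kg/m³) = 19.44 lb/ft³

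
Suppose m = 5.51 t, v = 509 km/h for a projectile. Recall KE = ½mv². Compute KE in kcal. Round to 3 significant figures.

Directly: KE = ½mv².
m = 5.51 t = 5510 kg; v = 509 km/h = 141.4 m/s.
KE = 5.507×10^7 J
5.507×10^7 J × (1 kcal / 4184 J) = 13163 kcal

13200 kcal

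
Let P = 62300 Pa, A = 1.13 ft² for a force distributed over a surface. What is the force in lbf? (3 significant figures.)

1470 lbf

Solving P = F/A for F: F = P·A.
P = 62300 Pa; A = 1.13 ft² = 0.1050 m².
F = 6540 N
6540 N × (1 lbf / 4.448 N) = 1470 lbf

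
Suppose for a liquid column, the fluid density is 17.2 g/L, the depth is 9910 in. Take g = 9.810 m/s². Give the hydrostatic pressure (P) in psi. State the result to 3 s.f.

P is given directly by: P = ρgh.
ρ = 17.2 g/L = 17.20 kg/m³; h = 9910 in = 251.7 m; g = 9.810 m/s².
P = 42472 Pa  (the unit combination reduces to kg/(m·s²) = Pa)
42472 Pa × (1 psi / 6895 Pa) = 6.160 psi

6.16 psi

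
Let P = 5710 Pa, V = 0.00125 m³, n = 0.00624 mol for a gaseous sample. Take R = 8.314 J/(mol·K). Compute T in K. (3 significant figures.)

From the ideal-gas law: T = PV/(nR).
P = 5710 Pa; V = 0.00125 m³; n = 0.00624 mol; R = 8.314 J/(mol·K).
T = 137.6 K

138 K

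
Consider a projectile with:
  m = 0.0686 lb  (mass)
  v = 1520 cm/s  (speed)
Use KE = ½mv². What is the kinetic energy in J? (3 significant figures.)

3.59 J

KE is given directly by: KE = ½mv².
m = 0.0686 lb = 0.03112 kg; v = 1520 cm/s = 15.20 m/s.
KE = 3.595 J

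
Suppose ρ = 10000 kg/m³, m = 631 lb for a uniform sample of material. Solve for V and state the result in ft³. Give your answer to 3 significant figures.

1.01 ft³

Rearranging ρ = m/V for V: V = m/ρ.
ρ = 10000 kg/m³; m = 631 lb = 286.2 kg.
V = 0.02862 m³
0.02862 m³ × (1 ft³ / 0.02832 m³) = 1.011 ft³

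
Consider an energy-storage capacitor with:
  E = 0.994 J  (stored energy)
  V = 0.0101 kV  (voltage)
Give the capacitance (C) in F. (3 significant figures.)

Rearranging E = ½C·V² for C: C = 2E/V².
E = 0.994 J; V = 0.0101 kV = 10.10 V.
C = 0.01949 F

0.0195 F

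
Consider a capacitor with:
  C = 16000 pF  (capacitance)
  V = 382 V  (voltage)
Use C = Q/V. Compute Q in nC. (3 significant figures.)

Solving C = Q/V for Q: Q = CV.
C = 16000 pF = 1.600×10^-8 F; V = 382 V.
Q = 6.112×10^-6 C  (the unit combination reduces to A·s = C)
6.112×10^-6 C × (1 nC / 1.000×10^-9 C) = 6112 nC

6110 nC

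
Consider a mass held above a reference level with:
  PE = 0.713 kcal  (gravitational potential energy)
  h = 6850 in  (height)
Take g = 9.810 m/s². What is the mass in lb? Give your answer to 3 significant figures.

Rearranging PE = m·g·h for m: m = PE/(g·h).
PE = 0.713 kcal = 2983 J; h = 6850 in = 174.0 m; g = 9.810 m/s².
m = 1.748 kg
1.748 kg × (1 lb / 0.4536 kg) = 3.853 lb

3.85 lb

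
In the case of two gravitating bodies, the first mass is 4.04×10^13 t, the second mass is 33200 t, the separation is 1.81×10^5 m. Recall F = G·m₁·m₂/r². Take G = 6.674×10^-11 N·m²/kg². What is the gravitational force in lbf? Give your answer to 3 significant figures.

F is given directly by: F = Gm₁m₂/r².
m₁ = 4.04×10^13 t = 4.040×10^16 kg; m₂ = 33200 t = 3.320×10^7 kg; r = 1.81×10^5 m; G = 6.674×10^-11 N·m²/kg².
F = 2732 N  (the unit combination reduces to kg·m/s² = N)
2732 N × (1 lbf / 4.448 N) = 614.3 lbf

614 lbf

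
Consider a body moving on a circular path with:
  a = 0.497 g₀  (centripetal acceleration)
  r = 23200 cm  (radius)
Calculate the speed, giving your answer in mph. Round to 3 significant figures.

75.2 mph

Rearranging a = v²/r for v: v = √(a·r).
a = 0.497 g₀ = 4.874 m/s²; r = 23200 cm = 232.0 m.
v = 33.63 m/s
33.63 m/s × (1 mph / 0.4470 m/s) = 75.22 mph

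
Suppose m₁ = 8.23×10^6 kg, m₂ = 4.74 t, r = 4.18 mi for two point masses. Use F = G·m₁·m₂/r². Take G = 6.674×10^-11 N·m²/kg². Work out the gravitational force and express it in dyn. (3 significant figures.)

0.00575 dyn

F is given directly by: F = Gm₁m₂/r².
m₁ = 8.23×10^6 kg; m₂ = 4.74 t = 4740 kg; r = 4.18 mi = 6727 m; G = 6.674×10^-11 N·m²/kg².
F = 5.753×10^-8 N
5.753×10^-8 N × (1 dyn / 1.000×10^-5 N) = 0.005753 dyn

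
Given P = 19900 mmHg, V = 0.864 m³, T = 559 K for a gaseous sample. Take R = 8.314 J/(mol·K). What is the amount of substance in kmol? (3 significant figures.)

From the ideal-gas law: n = PV/(RT).
P = 19900 mmHg = 2.653×10^6 Pa; V = 0.864 m³; T = 559 K; R = 8.314 J/(mol·K).
n = 493.2 mol
493.2 mol × (1 kmol / 1000 mol) = 0.4932 kmol

0.493 kmol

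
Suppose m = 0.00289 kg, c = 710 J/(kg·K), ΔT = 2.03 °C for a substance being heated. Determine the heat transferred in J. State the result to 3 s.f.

4.17 J

Directly: Q = mcΔT.
m = 0.00289 kg; c = 710 J/(kg·K); ΔT = 2.03 °C = 2.030 K.
Q = 4.165 J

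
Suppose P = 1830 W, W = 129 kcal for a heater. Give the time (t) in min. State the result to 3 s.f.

Rearranging P = W/t for t: t = W/P.
P = 1830 W; W = 129 kcal = 5.397×10^5 J.
t = 294.9 s
294.9 s × (1 min / 60.00 s) = 4.916 min

4.92 min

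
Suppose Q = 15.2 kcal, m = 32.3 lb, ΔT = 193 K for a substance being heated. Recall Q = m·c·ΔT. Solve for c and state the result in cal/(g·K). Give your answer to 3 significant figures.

0.00538 cal/(g·K)

Rearranging: c = Q/(m·ΔT).
Q = 15.2 kcal = 63597 J; m = 32.3 lb = 14.65 kg; ΔT = 193 K.
c = 22.49 J/(kg·K)
22.49 J/(kg·K) × (1 cal/(g·K) / 4184 J/(kg·K)) = 0.005375 cal/(g·K)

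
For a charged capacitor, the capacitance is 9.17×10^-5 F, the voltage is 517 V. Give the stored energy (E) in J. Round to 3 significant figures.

12.3 J

Directly: E = ½CV².
C = 9.17×10^-5 F; V = 517 V.
E = 12.26 J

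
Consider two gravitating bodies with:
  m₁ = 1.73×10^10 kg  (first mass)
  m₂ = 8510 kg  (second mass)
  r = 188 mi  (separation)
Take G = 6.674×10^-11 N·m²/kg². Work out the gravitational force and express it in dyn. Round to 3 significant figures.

0.0107 dyn

From Newton's law of gravitation: F = Gm₁m₂/r².
m₁ = 1.73×10^10 kg; m₂ = 8510 kg; r = 188 mi = 3.026×10^5 m; G = 6.674×10^-11 N·m²/kg².
F = 1.073×10^-7 N  (the unit combination reduces to kg·m/s² = N)
1.073×10^-7 N × (1 dyn / 1.000×10^-5 N) = 0.01073 dyn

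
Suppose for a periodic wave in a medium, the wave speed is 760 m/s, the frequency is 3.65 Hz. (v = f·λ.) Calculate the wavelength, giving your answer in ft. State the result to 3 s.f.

Rearranging: λ = v/f.
v = 760 m/s; f = 3.65 Hz.
λ = 208.2 m
208.2 m × (1 ft / 0.3048 m) = 683.1 ft

683 ft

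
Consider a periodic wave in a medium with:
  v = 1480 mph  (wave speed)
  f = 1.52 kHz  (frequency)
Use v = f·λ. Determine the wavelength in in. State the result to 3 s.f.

17.1 in

Solving v = f·λ for λ: λ = v/f.
v = 1480 mph = 661.6 m/s; f = 1.52 kHz = 1520 Hz.
λ = 0.4353 m
0.4353 m × (1 in / 0.02540 m) = 17.14 in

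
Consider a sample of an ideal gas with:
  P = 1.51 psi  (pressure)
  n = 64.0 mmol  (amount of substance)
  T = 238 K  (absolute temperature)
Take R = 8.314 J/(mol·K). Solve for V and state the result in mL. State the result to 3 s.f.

12200 mL

Rearranging: V = nRT/P.
P = 1.51 psi = 10411 Pa; n = 64.0 mmol = 0.06400 mol; T = 238 K; R = 8.314 J/(mol·K).
V = 0.01216 m³
0.01216 m³ × (1 mL / 1.000×10^-6 m³) = 12164 mL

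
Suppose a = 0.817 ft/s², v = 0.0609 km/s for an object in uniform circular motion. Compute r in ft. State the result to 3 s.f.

48900 ft

Solving a = v²/r for r: r = v²/a.
a = 0.817 ft/s² = 0.2490 m/s²; v = 0.0609 km/s = 60.90 m/s.
r = 14894 m
14894 m × (1 ft / 0.3048 m) = 48863 ft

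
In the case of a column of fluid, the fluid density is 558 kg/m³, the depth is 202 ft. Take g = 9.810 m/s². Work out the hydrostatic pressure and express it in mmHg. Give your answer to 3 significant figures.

P is given directly by: P = ρgh.
ρ = 558 kg/m³; h = 202 ft = 61.57 m; g = 9.810 m/s².
P = 3.370×10^5 Pa
3.370×10^5 Pa × (1 mmHg / 133.3 Pa) = 2528 mmHg

2530 mmHg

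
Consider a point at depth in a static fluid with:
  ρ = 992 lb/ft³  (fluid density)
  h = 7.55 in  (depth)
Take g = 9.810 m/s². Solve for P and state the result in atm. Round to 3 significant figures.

0.295 atm

P is given directly by: P = ρgh.
ρ = 992 lb/ft³ = 15890 kg/m³; h = 7.55 in = 0.1918 m; g = 9.810 m/s².
P = 29894 Pa
29894 Pa × (1 atm / 1.013×10^5 Pa) = 0.2950 atm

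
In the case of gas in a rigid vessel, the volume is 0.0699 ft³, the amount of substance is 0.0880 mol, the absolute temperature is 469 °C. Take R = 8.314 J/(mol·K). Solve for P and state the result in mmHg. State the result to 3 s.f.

2060 mmHg

Directly: P = nRT/V.
V = 0.0699 ft³ = 0.001979 m³; n = 0.0880 mol; T = 469 °C = 742.1 K; R = 8.314 J/(mol·K).
P = 2.743×10^5 Pa  (the unit combination reduces to kg/(m·s²) = Pa)
2.743×10^5 Pa × (1 mmHg / 133.3 Pa) = 2058 mmHg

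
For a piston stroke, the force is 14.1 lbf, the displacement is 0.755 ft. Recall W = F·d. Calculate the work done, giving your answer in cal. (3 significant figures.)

3.45 cal

Directly: W = F·d.
F = 14.1 lbf = 62.72 N; d = 0.755 ft = 0.2301 m.
W = 14.43 J  (the unit combination reduces to kg·m²/s² = J)
14.43 J × (1 cal / 4.184 J) = 3.450 cal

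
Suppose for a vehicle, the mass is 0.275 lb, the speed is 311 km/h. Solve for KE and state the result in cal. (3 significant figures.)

111 cal

KE is given directly by: KE = ½mv².
m = 0.275 lb = 0.1247 kg; v = 311 km/h = 86.39 m/s.
KE = 465.5 J  (the unit combination reduces to kg·m²/s² = J)
465.5 J × (1 cal / 4.184 J) = 111.2 cal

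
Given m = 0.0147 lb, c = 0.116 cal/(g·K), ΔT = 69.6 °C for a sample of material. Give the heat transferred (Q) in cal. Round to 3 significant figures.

53.8 cal

Directly: Q = mcΔT.
m = 0.0147 lb = 0.006668 kg; c = 0.116 cal/(g·K) = 485.3 J/(kg·K); ΔT = 69.6 °C = 69.60 K.
Q = 225.2 J  (the unit combination reduces to kg·m²/s² = J)
225.2 J × (1 cal / 4.184 J) = 53.83 cal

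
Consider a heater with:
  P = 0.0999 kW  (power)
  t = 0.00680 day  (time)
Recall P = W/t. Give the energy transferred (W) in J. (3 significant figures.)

58700 J

Solving P = W/t for W: W = P·t.
P = 0.0999 kW = 99.90 W; t = 0.00680 day = 587.5 s.
W = 58693 J  (the unit combination reduces to kg·m²/s² = J)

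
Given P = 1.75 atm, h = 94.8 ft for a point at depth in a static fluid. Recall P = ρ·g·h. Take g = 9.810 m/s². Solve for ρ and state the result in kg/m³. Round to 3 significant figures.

626 kg/m³

Rearranging: ρ = P/(g·h).
P = 1.75 atm = 1.773×10^5 Pa; h = 94.8 ft = 28.90 m; g = 9.810 m/s².
ρ = 625.6 kg/m³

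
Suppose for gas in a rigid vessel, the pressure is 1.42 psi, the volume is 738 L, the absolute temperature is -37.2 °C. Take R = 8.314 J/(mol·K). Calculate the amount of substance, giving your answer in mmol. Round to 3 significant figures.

3680 mmol

Solving PV = nRT for n: n = PV/(RT).
P = 1.42 psi = 9791 Pa; V = 738 L = 0.7380 m³; T = -37.2 °C = 235.9 K; R = 8.314 J/(mol·K).
n = 3.683 mol
3.683 mol × (1 mmol / 0.001000 mol) = 3683 mmol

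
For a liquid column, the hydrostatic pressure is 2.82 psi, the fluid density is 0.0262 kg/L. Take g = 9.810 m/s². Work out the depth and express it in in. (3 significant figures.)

Solving P = ρ·g·h for h: h = P/(ρ·g).
P = 2.82 psi = 19443 Pa; ρ = 0.0262 kg/L = 26.20 kg/m³; g = 9.810 m/s².
h = 75.65 m
75.65 m × (1 in / 0.02540 m) = 2978 in

2980 in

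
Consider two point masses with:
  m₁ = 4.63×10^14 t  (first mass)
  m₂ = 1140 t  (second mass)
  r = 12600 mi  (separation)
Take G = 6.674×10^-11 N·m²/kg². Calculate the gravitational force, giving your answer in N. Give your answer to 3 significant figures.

0.0857 N

Directly: F = Gm₁m₂/r².
m₁ = 4.63×10^14 t = 4.630×10^17 kg; m₂ = 1140 t = 1.140×10^6 kg; r = 12600 mi = 2.028×10^7 m; G = 6.674×10^-11 N·m²/kg².
F = 0.08567 N  (the unit combination reduces to kg·m/s² = N)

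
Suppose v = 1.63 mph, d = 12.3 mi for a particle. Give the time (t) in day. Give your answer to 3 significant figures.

Solving v = d/t for t: t = d/v.
v = 1.63 mph = 0.7287 m/s; d = 12.3 mi = 19795 m.
t = 27166 s
27166 s × (1 day / 86400 s) = 0.3144 day

0.314 day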